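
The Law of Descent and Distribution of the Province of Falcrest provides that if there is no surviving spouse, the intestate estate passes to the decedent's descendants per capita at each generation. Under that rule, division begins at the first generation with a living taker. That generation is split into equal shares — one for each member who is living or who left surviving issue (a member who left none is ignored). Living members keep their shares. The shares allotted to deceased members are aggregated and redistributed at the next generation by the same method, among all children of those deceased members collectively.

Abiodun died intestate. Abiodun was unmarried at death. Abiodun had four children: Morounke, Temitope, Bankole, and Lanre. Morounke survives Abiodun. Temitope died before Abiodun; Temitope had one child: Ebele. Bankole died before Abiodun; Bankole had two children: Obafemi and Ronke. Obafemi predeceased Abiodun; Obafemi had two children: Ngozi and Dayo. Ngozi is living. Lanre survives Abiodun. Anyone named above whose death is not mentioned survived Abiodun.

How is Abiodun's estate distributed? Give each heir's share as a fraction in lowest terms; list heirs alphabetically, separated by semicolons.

There is no surviving spouse, so the entire estate passes to Abiodun's descendants per capita at each generation.
At generation 1 (Morounke, Temitope, Bankole, Lanre) there are 4 shares of (1)/4 = 1/4 each.
Living: Morounke and Lanre — each takes 1/4.
Deceased: Temitope and Bankole. Their combined 1/2 is pooled and carried to generation 2.
At generation 2 (Ebele, Obafemi, Ronke) there are 3 shares of (1/2)/3 = 1/6 each.
Living: Ebele and Ronke — each takes 1/6.
Deceased: Obafemi. That 1/6 share is carried to generation 3.
At generation 3 (Ngozi, Dayo) there are 2 shares of (1/6)/2 = 1/12 each.
Living: Ngozi and Dayo — each takes 1/12.

Dayo 1/12; Ebele 1/6; Lanre 1/4; Morounke 1/4; Ngozi 1/12; Ronke 1/6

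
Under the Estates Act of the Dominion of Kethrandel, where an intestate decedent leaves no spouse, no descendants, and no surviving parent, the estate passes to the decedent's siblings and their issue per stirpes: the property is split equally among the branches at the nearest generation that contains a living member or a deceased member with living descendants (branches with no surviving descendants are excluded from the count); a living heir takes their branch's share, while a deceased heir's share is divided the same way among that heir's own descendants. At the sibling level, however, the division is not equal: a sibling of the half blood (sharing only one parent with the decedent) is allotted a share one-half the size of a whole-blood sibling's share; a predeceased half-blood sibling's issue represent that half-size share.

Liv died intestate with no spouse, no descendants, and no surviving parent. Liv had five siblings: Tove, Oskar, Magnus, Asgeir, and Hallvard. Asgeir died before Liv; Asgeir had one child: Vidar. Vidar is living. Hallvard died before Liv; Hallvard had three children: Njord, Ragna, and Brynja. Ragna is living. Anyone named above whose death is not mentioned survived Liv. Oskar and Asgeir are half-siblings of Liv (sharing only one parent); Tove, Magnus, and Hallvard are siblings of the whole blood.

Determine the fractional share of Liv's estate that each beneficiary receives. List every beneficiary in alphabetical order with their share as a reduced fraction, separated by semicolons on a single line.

Brynja 1/12; Magnus 1/4; Njord 1/12; Oskar 1/8; Ragna 1/12; Tove 1/4; Vidar 1/8

No spouse, descendants, or parent survives, so the estate passes to Liv's siblings per stirpes.
Half-blood siblings count for one-half the weight of whole-blood siblings at the initial division.
Dividing 1 in proportion to weights (total weight 4): Tove (weight 1) → 1/4; Oskar (weight 1/2) → 1/8; Magnus (weight 1) → 1/4; Asgeir (weight 1/2) → 1/8; Hallvard (weight 1) → 1/4.
Tove is living and takes 1/4.
Oskar is living and takes 1/8.
Magnus is living and takes 1/4.
Asgeir predeceased; the 1/8 allotted to Asgeir's branch passes to Asgeir's issue by representation.
Vidar is the sole taker at this level and receives the full 1/8.
Hallvard predeceased; the 1/4 allotted to Hallvard's branch passes to Hallvard's issue by representation.
The 1/4 is divided into 3 equal shares of 1/12 among Njord, Ragna, Brynja.
Njord is living and takes 1/12.
Ragna is living and takes 1/12.
Brynja is living and takes 1/12.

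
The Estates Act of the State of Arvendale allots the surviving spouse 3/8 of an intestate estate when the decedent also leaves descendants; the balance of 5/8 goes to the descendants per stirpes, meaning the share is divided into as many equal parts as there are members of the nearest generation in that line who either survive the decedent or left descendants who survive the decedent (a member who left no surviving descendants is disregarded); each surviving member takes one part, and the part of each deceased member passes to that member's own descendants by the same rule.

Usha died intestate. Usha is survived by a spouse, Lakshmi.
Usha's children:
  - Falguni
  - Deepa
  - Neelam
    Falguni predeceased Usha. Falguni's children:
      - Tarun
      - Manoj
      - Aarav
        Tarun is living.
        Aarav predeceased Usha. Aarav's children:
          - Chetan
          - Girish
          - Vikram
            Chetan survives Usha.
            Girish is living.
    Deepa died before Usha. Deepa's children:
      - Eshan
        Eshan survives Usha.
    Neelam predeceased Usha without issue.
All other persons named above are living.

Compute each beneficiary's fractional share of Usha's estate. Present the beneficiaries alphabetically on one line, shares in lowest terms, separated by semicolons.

Chetan 5/144; Eshan 5/16; Girish 5/144; Lakshmi 3/8; Manoj 5/48; Tarun 5/48; Vikram 5/144

Lakshmi, as surviving spouse, takes 3/8.
The remaining 5/8 passes to Usha's descendants per stirpes.
Neelam left no surviving issue, so that branch lapses and is disregarded.
The 5/8 is divided into 2 equal shares of 5/16 among Falguni, Deepa.
Falguni predeceased; the 5/16 allotted to Falguni's branch passes to Falguni's issue by representation.
The 5/16 is divided into 3 equal shares of 5/48 among Tarun, Manoj, Aarav.
Tarun is living and takes 5/48.
Manoj is living and takes 5/48.
Aarav predeceased; the 5/48 allotted to Aarav's branch passes to Aarav's issue by representation.
The 5/48 is divided into 3 equal shares of 5/144 among Chetan, Girish, Vikram.
Chetan is living and takes 5/144.
Girish is living and takes 5/144.
Vikram is living and takes 5/144.
Deepa predeceased; the 5/16 allotted to Deepa's branch passes to Deepa's issue by representation.
Eshan is the sole taker at this level and receives the full 5/16.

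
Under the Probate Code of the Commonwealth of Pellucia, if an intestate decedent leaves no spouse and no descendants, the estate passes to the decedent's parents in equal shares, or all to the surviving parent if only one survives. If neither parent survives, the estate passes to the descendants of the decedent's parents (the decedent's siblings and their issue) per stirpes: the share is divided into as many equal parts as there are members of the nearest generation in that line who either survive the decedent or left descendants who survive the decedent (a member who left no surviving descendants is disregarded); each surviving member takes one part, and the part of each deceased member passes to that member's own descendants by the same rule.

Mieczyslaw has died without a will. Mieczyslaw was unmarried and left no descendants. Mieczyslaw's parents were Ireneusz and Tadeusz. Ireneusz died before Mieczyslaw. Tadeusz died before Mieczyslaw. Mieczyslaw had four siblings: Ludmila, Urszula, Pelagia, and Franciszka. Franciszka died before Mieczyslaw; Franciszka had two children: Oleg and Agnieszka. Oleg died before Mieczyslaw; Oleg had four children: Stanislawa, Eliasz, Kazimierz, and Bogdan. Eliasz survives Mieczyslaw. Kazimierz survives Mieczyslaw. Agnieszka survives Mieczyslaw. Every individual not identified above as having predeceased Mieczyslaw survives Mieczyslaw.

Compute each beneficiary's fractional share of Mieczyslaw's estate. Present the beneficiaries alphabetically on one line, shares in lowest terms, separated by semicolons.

Neither parent survives and there are no descendants, so the estate passes to Mieczyslaw's siblings and their issue per stirpes.
The estate is divided into 4 equal shares of 1/4 among Ludmila, Urszula, Pelagia, Franciszka.
Ludmila is living and takes 1/4.
Urszula is living and takes 1/4.
Pelagia is living and takes 1/4.
Franciszka predeceased; the 1/4 allotted to Franciszka's branch passes to Franciszka's issue by representation.
The 1/4 is divided into 2 equal shares of 1/8 among Oleg, Agnieszka.
Oleg predeceased; the 1/8 allotted to Oleg's branch passes to Oleg's issue by representation.
The 1/8 is divided into 4 equal shares of 1/32 among Stanislawa, Eliasz, Kazimierz, Bogdan.
Stanislawa is living and takes 1/32.
Eliasz is living and takes 1/32.
Kazimierz is living and takes 1/32.
Bogdan is living and takes 1/32.
Agnieszka is living and takes 1/8.

Agnieszka 1/8; Bogdan 1/32; Eliasz 1/32; Kazimierz 1/32; Ludmila 1/4; Pelagia 1/4; Stanislawa 1/32; Urszula 1/4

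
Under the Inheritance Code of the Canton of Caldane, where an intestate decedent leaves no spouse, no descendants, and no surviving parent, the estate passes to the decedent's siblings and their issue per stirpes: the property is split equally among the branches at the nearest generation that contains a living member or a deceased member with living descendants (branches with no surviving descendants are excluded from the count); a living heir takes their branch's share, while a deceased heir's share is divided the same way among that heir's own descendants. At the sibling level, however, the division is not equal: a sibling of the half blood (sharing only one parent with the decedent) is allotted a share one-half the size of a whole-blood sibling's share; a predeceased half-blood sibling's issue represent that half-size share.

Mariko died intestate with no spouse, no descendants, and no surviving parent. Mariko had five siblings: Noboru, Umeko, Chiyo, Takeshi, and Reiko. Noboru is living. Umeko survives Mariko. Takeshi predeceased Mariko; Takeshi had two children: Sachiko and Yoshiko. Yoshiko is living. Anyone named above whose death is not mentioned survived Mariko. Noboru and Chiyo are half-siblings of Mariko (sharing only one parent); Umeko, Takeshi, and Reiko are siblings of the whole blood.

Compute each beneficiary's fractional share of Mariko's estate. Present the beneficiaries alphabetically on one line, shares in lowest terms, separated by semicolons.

Chiyo 1/8; Noboru 1/8; Reiko 1/4; Sachiko 1/8; Umeko 1/4; Yoshiko 1/8

No spouse, descendants, or parent survives, so the estate passes to Mariko's siblings per stirpes.
Half-blood siblings count for one-half the weight of whole-blood siblings at the initial division.
Dividing 1 in proportion to weights (total weight 4): Noboru (weight 1/2) → 1/8; Umeko (weight 1) → 1/4; Chiyo (weight 1/2) → 1/8; Takeshi (weight 1) → 1/4; Reiko (weight 1) → 1/4.
Noboru is living and takes 1/8.
Umeko is living and takes 1/4.
Chiyo is living and takes 1/8.
Takeshi predeceased; the 1/4 allotted to Takeshi's branch passes to Takeshi's issue by representation.
The 1/4 is divided into 2 equal shares of 1/8 among Sachiko, Yoshiko.
Sachiko is living and takes 1/8.
Yoshiko is living and takes 1/8.
Reiko is living and takes 1/4.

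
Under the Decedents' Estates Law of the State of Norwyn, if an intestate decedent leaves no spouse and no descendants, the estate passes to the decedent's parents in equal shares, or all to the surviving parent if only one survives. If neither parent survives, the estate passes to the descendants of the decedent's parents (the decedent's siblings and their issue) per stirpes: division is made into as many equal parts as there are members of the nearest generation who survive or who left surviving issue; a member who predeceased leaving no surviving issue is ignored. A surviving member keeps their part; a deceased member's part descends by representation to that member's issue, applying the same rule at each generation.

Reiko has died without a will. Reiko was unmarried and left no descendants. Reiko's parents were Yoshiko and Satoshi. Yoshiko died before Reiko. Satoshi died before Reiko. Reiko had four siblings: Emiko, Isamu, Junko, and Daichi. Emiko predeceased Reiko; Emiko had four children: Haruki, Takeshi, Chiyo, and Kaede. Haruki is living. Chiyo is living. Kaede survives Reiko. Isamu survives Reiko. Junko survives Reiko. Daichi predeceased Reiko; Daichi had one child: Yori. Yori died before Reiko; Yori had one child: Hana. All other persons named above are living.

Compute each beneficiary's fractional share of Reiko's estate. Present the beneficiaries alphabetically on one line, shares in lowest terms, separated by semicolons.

Chiyo 1/16; Hana 1/4; Haruki 1/16; Isamu 1/4; Junko 1/4; Kaede 1/16; Takeshi 1/16

Neither parent survives and there are no descendants, so the estate passes to Reiko's siblings and their issue per stirpes.
The estate is divided into 4 equal shares of 1/4 among Emiko, Isamu, Junko, Daichi.
Emiko predeceased; the 1/4 allotted to Emiko's branch passes to Emiko's issue by representation.
The 1/4 is divided into 4 equal shares of 1/16 among Haruki, Takeshi, Chiyo, Kaede.
Haruki is living and takes 1/16.
Takeshi is living and takes 1/16.
Chiyo is living and takes 1/16.
Kaede is living and takes 1/16.
Isamu is living and takes 1/4.
Junko is living and takes 1/4.
Daichi predeceased; the 1/4 allotted to Daichi's branch passes to Daichi's issue by representation.
Yori's line is the sole branch at this level, so the full 1/4 passes to Yori's issue by representation.
Hana is the sole taker at this level and receives the full 1/4.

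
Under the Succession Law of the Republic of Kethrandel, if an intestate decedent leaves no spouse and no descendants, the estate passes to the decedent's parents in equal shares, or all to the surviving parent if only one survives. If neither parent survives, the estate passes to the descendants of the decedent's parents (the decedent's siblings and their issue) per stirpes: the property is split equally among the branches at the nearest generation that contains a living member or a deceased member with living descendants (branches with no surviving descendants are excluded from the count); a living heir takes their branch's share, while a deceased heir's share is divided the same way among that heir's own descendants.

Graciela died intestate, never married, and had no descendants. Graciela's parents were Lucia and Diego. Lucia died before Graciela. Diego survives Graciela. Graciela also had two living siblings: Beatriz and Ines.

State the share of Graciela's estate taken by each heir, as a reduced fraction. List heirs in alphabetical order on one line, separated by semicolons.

Only one parent, Diego, survives, so Diego takes the entire estate. The siblings take nothing because a surviving parent has priority.

Diego 1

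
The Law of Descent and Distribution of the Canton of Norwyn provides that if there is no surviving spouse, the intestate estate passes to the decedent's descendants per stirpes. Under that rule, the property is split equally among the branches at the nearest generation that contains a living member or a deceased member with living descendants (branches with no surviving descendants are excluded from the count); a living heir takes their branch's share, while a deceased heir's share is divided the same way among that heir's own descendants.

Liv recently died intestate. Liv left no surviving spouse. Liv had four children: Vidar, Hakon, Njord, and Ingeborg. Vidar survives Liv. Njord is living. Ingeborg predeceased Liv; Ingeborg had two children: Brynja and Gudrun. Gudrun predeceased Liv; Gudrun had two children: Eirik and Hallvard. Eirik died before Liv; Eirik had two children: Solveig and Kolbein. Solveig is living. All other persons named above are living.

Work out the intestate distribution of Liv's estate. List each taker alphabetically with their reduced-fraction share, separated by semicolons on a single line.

Brynja 1/8; Hakon 1/4; Hallvard 1/16; Kolbein 1/32; Njord 1/4; Solveig 1/32; Vidar 1/4

There is no surviving spouse, so the entire estate passes to Liv's descendants per stirpes.
The estate is divided into 4 equal shares of 1/4 among Vidar, Hakon, Njord, Ingeborg.
Vidar is living and takes 1/4.
Hakon is living and takes 1/4.
Njord is living and takes 1/4.
Ingeborg predeceased; the 1/4 allotted to Ingeborg's branch passes to Ingeborg's issue by representation.
The 1/4 is divided into 2 equal shares of 1/8 among Brynja, Gudrun.
Brynja is living and takes 1/8.
Gudrun predeceased; the 1/8 allotted to Gudrun's branch passes to Gudrun's issue by representation.
The 1/8 is divided into 2 equal shares of 1/16 among Eirik, Hallvard.
Eirik predeceased; the 1/16 allotted to Eirik's branch passes to Eirik's issue by representation.
The 1/16 is divided into 2 equal shares of 1/32 among Solveig, Kolbein.
Solveig is living and takes 1/32.
Kolbein is living and takes 1/32.
Hallvard is living and takes 1/16.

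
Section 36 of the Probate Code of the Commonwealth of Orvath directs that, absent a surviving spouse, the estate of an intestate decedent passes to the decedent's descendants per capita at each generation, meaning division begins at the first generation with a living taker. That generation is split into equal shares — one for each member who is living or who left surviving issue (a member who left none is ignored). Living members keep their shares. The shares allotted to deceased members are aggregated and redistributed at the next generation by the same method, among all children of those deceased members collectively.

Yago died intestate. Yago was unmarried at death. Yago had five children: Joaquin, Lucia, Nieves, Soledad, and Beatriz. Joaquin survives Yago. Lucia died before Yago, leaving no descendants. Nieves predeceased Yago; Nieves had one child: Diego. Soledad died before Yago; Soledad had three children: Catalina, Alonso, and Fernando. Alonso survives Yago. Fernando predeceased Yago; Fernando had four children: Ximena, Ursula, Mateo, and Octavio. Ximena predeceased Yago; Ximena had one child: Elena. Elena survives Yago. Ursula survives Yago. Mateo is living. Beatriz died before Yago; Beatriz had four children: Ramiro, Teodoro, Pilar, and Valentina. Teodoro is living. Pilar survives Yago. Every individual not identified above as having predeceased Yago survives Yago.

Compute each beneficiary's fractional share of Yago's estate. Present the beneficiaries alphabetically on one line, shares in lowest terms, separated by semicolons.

There is no surviving spouse, so the entire estate passes to Yago's descendants per capita at each generation.
At generation 1 (Joaquin, Nieves, Soledad, Beatriz) there are 4 shares of (1)/4 = 1/4 each.
Living: Joaquin — each takes 1/4.
Deceased: Nieves, Soledad, and Beatriz. Their combined 3/4 is pooled and carried to generation 2.
At generation 2 (Diego, Catalina, Alonso, Fernando, Ramiro, Teodoro, Pilar, Valentina) there are 8 shares of (3/4)/8 = 3/32 each.
Living: Diego, Catalina, Alonso, Ramiro, Teodoro, Pilar, and Valentina — each takes 3/32.
Deceased: Fernando. That 3/32 share is carried to generation 3.
At generation 3 (Ximena, Ursula, Mateo, Octavio) there are 4 shares of (3/32)/4 = 3/128 each.
Living: Ursula, Mateo, and Octavio — each takes 3/128.
Deceased: Ximena. That 3/128 share is carried to generation 4.
At generation 4 (Elena) there are 1 shares of (3/128)/1 = 3/128 each.
Living: Elena — each takes 3/128.

Alonso 3/32; Catalina 3/32; Diego 3/32; Elena 3/128; Joaquin 1/4; Mateo 3/128; Octavio 3/128; Pilar 3/32; Ramiro 3/32; Teodoro 3/32; Ursula 3/128; Valentina 3/32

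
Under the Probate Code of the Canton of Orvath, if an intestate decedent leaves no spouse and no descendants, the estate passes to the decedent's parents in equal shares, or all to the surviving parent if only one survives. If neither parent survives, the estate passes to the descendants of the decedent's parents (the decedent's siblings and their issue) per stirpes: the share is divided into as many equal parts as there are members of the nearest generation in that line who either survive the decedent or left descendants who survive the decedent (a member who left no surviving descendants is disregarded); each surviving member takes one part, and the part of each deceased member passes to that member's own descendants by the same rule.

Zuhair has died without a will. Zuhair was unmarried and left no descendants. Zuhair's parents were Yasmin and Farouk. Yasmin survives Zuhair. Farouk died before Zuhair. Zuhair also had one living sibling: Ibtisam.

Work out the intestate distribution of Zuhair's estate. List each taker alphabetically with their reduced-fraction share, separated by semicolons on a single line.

Yasmin 1

Only one parent, Yasmin, survives, so Yasmin takes the entire estate. The siblings take nothing because a surviving parent has priority.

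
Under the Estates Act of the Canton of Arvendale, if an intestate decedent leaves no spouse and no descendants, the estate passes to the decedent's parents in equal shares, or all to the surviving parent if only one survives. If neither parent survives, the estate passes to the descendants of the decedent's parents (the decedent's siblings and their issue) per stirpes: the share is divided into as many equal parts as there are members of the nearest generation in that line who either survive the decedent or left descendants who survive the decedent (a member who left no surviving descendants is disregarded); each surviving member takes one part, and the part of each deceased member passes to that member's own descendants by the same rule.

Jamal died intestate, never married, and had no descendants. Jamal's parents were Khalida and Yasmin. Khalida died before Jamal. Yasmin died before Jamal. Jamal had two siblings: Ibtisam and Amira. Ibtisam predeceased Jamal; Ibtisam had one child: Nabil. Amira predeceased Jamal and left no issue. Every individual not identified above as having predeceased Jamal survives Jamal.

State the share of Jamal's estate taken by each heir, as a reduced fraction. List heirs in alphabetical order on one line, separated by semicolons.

Nabil 1

Neither parent survives and there are no descendants, so the estate passes to Jamal's siblings and their issue per stirpes.
Amira left no surviving issue, so that branch lapses and is disregarded.
Ibtisam's line is the sole branch at this level, so the full 1 passes to Ibtisam's issue by representation.
Nabil is the sole taker at this level and receives the full 1.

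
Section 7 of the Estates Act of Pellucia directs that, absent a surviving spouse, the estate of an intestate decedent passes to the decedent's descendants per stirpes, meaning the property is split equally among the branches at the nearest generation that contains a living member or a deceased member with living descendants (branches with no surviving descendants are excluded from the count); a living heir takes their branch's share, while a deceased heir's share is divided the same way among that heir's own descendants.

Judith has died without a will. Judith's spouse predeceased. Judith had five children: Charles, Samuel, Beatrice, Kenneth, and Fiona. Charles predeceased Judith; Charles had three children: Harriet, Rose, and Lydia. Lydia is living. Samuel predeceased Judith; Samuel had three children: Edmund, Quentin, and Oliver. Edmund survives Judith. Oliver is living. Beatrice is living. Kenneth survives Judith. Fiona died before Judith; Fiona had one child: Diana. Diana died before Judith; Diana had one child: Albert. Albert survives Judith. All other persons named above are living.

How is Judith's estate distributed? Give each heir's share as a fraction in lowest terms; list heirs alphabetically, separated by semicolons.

There is no surviving spouse, so the entire estate passes to Judith's descendants per stirpes.
The estate is divided into 5 equal shares of 1/5 among Charles, Samuel, Beatrice, Kenneth, Fiona.
Charles predeceased; the 1/5 allotted to Charles's branch passes to Charles's issue by representation.
The 1/5 is divided into 3 equal shares of 1/15 among Harriet, Rose, Lydia.
Harriet is living and takes 1/15.
Rose is living and takes 1/15.
Lydia is living and takes 1/15.
Samuel predeceased; the 1/5 allotted to Samuel's branch passes to Samuel's issue by representation.
The 1/5 is divided into 3 equal shares of 1/15 among Edmund, Quentin, Oliver.
Edmund is living and takes 1/15.
Quentin is living and takes 1/15.
Oliver is living and takes 1/15.
Beatrice is living and takes 1/5.
Kenneth is living and takes 1/5.
Fiona predeceased; the 1/5 allotted to Fiona's branch passes to Fiona's issue by representation.
Diana's line is the sole branch at this level, so the full 1/5 passes to Diana's issue by representation.
Albert is the sole taker at this level and receives the full 1/5.

Albert 1/5; Beatrice 1/5; Edmund 1/15; Harriet 1/15; Kenneth 1/5; Lydia 1/15; Oliver 1/15; Quentin 1/15; Rose 1/15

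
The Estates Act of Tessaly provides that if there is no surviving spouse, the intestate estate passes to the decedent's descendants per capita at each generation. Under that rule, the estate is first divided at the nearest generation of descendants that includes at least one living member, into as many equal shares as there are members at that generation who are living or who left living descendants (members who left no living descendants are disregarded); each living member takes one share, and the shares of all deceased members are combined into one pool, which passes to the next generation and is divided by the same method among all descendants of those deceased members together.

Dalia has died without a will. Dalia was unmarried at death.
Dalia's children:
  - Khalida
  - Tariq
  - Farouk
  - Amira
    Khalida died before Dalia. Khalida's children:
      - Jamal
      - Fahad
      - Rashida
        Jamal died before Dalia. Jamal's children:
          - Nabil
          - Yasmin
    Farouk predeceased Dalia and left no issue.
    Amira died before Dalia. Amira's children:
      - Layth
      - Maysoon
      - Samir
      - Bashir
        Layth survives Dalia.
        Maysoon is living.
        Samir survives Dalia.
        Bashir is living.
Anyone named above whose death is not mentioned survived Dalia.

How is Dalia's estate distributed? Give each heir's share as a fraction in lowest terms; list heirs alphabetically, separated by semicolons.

There is no surviving spouse, so the entire estate passes to Dalia's descendants per capita at each generation.
At generation 1 (Khalida, Tariq, Amira) there are 3 shares of (1)/3 = 1/3 each.
Living: Tariq — each takes 1/3.
Deceased: Khalida and Amira. Their combined 2/3 is pooled and carried to generation 2.
At generation 2 (Jamal, Fahad, Rashida, Layth, Maysoon, Samir, Bashir) there are 7 shares of (2/3)/7 = 2/21 each.
Living: Fahad, Rashida, Layth, Maysoon, Samir, and Bashir — each takes 2/21.
Deceased: Jamal. That 2/21 share is carried to generation 3.
At generation 3 (Nabil, Yasmin) there are 2 shares of (2/21)/2 = 1/21 each.
Living: Nabil and Yasmin — each takes 1/21.

Bashir 2/21; Fahad 2/21; Layth 2/21; Maysoon 2/21; Nabil 1/21; Rashida 2/21; Samir 2/21; Tariq 1/3; Yasmin 1/21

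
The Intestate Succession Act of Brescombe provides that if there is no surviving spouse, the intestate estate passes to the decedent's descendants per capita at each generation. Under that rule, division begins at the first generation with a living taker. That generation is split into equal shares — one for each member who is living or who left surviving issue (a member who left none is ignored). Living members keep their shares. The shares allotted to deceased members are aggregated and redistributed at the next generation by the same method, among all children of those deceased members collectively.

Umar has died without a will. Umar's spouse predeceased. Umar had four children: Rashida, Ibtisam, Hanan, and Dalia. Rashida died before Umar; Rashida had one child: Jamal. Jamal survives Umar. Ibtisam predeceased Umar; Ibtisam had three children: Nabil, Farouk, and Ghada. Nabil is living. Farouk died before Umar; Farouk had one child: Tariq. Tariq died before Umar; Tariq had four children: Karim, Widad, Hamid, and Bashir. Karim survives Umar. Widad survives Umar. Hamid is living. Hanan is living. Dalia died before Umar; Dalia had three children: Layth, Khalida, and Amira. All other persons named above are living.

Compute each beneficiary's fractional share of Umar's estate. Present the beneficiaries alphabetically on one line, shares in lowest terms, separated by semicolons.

There is no surviving spouse, so the entire estate passes to Umar's descendants per capita at each generation.
At generation 1 (Rashida, Ibtisam, Hanan, Dalia) there are 4 shares of (1)/4 = 1/4 each.
Living: Hanan — each takes 1/4.
Deceased: Rashida, Ibtisam, and Dalia. Their combined 3/4 is pooled and carried to generation 2.
At generation 2 (Jamal, Nabil, Farouk, Ghada, Layth, Khalida, Amira) there are 7 shares of (3/4)/7 = 3/28 each.
Living: Jamal, Nabil, Ghada, Layth, Khalida, and Amira — each takes 3/28.
Deceased: Farouk. That 3/28 share is carried to generation 3.
At generation 3 (Tariq) there are 1 shares of (3/28)/1 = 3/28 each.
Deceased: Tariq. That 3/28 share is carried to generation 4.
At generation 4 (Karim, Widad, Hamid, Bashir) there are 4 shares of (3/28)/4 = 3/112 each.
Living: Karim, Widad, Hamid, and Bashir — each takes 3/112.

Amira 3/28; Bashir 3/112; Ghada 3/28; Hamid 3/112; Hanan 1/4; Jamal 3/28; Karim 3/112; Khalida 3/28; Layth 3/28; Nabil 3/28; Widad 3/112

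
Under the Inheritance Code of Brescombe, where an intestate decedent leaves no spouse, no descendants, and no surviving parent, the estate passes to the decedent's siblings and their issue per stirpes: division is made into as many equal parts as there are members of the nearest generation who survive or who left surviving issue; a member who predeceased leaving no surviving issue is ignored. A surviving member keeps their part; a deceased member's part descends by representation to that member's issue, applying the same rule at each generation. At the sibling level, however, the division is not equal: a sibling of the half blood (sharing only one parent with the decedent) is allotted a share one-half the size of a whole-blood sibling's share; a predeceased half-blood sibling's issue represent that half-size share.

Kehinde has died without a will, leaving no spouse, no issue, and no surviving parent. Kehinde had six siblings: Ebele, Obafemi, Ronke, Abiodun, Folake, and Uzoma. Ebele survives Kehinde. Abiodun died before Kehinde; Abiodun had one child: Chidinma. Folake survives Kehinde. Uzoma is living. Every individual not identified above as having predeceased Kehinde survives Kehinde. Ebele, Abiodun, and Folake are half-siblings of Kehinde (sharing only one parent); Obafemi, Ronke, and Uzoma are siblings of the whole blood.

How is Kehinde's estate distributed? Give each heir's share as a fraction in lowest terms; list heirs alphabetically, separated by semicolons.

Chidinma 1/9; Ebele 1/9; Folake 1/9; Obafemi 2/9; Ronke 2/9; Uzoma 2/9

No spouse, descendants, or parent survives, so the estate passes to Kehinde's siblings per stirpes.
Half-blood siblings count for one-half the weight of whole-blood siblings at the initial division.
Dividing 1 in proportion to weights (total weight 9/2): Ebele (weight 1/2) → 1/9; Obafemi (weight 1) → 2/9; Ronke (weight 1) → 2/9; Abiodun (weight 1/2) → 1/9; Folake (weight 1/2) → 1/9; Uzoma (weight 1) → 2/9.
Ebele is living and takes 1/9.
Obafemi is living and takes 2/9.
Ronke is living and takes 2/9.
Abiodun predeceased; the 1/9 allotted to Abiodun's branch passes to Abiodun's issue by representation.
Chidinma is the sole taker at this level and receives the full 1/9.
Folake is living and takes 1/9.
Uzoma is living and takes 2/9.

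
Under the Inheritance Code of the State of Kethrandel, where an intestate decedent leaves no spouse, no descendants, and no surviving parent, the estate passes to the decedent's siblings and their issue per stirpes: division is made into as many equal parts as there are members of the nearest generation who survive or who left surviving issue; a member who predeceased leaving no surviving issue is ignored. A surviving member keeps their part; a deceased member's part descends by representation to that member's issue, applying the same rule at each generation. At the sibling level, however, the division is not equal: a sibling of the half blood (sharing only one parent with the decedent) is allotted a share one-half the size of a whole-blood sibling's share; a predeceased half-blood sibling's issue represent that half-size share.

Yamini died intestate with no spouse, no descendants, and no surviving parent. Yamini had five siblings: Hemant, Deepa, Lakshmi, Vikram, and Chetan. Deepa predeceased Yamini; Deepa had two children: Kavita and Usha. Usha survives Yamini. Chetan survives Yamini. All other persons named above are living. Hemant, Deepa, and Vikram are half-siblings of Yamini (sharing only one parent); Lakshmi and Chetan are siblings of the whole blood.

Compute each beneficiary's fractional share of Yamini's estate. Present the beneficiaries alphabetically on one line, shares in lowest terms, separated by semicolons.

No spouse, descendants, or parent survives, so the estate passes to Yamini's siblings per stirpes.
Half-blood siblings count for one-half the weight of whole-blood siblings at the initial division.
Dividing 1 in proportion to weights (total weight 7/2): Hemant (weight 1/2) → 1/7; Deepa (weight 1/2) → 1/7; Lakshmi (weight 1) → 2/7; Vikram (weight 1/2) → 1/7; Chetan (weight 1) → 2/7.
Hemant is living and takes 1/7.
Deepa predeceased; the 1/7 allotted to Deepa's branch passes to Deepa's issue by representation.
The 1/7 is divided into 2 equal shares of 1/14 among Kavita, Usha.
Kavita is living and takes 1/14.
Usha is living and takes 1/14.
Lakshmi is living and takes 2/7.
Vikram is living and takes 1/7.
Chetan is living and takes 2/7.

Chetan 2/7; Hemant 1/7; Kavita 1/14; Lakshmi 2/7; Usha 1/14; Vikram 1/7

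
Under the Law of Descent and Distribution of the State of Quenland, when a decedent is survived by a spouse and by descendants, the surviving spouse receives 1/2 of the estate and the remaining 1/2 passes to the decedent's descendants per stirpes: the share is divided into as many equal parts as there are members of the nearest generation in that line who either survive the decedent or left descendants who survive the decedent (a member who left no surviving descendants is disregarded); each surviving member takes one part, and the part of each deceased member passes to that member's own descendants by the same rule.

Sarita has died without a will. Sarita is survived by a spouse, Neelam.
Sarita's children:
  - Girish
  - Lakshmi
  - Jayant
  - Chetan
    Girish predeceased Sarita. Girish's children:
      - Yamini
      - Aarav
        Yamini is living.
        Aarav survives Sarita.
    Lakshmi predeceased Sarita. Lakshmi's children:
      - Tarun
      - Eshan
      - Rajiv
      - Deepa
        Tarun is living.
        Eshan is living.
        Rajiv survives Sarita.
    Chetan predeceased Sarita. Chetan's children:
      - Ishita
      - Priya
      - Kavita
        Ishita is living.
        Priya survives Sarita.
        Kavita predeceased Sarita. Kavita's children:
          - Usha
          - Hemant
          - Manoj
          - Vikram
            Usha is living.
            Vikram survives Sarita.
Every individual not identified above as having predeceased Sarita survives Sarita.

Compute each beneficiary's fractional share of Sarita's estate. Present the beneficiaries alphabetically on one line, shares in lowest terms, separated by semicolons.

Neelam, as surviving spouse, takes 1/2.
The remaining 1/2 passes to Sarita's descendants per stirpes.
The 1/2 is divided into 4 equal shares of 1/8 among Girish, Lakshmi, Jayant, Chetan.
Girish predeceased; the 1/8 allotted to Girish's branch passes to Girish's issue by representation.
The 1/8 is divided into 2 equal shares of 1/16 among Yamini, Aarav.
Yamini is living and takes 1/16.
Aarav is living and takes 1/16.
Lakshmi predeceased; the 1/8 allotted to Lakshmi's branch passes to Lakshmi's issue by representation.
The 1/8 is divided into 4 equal shares of 1/32 among Tarun, Eshan, Rajiv, Deepa.
Tarun is living and takes 1/32.
Eshan is living and takes 1/32.
Rajiv is living and takes 1/32.
Deepa is living and takes 1/32.
Jayant is living and takes 1/8.
Chetan predeceased; the 1/8 allotted to Chetan's branch passes to Chetan's issue by representation.
The 1/8 is divided into 3 equal shares of 1/24 among Ishita, Priya, Kavita.
Ishita is living and takes 1/24.
Priya is living and takes 1/24.
Kavita predeceased; the 1/24 allotted to Kavita's branch passes to Kavita's issue by representation.
The 1/24 is divided into 4 equal shares of 1/96 among Usha, Hemant, Manoj, Vikram.
Usha is living and takes 1/96.
Hemant is living and takes 1/96.
Manoj is living and takes 1/96.
Vikram is living and takes 1/96.

Aarav 1/16; Deepa 1/32; Eshan 1/32; Hemant 1/96; Ishita 1/24; Jayant 1/8; Manoj 1/96; Neelam 1/2; Priya 1/24; Rajiv 1/32; Tarun 1/32; Usha 1/96; Vikram 1/96; Yamini 1/16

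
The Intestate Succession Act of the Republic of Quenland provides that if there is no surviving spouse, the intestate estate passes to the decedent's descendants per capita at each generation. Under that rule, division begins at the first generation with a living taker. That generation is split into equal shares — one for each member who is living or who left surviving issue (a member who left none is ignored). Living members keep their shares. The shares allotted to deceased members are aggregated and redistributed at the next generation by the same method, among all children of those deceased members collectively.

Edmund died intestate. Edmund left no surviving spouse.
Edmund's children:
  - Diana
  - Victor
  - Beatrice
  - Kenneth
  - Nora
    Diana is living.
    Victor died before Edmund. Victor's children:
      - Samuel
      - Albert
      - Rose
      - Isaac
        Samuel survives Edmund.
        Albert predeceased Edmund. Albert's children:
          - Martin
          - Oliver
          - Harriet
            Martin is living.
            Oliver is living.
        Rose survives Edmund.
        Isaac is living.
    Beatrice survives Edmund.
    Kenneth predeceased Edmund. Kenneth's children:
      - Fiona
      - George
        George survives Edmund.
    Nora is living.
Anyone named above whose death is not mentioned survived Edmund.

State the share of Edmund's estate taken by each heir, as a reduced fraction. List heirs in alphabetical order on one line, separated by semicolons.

Beatrice 1/5; Diana 1/5; Fiona 1/15; George 1/15; Harriet 1/45; Isaac 1/15; Martin 1/45; Nora 1/5; Oliver 1/45; Rose 1/15; Samuel 1/15

There is no surviving spouse, so the entire estate passes to Edmund's descendants per capita at each generation.
At generation 1 (Diana, Victor, Beatrice, Kenneth, Nora) there are 5 shares of (1)/5 = 1/5 each.
Living: Diana, Beatrice, and Nora — each takes 1/5.
Deceased: Victor and Kenneth. Their combined 2/5 is pooled and carried to generation 2.
At generation 2 (Samuel, Albert, Rose, Isaac, Fiona, George) there are 6 shares of (2/5)/6 = 1/15 each.
Living: Samuel, Rose, Isaac, Fiona, and George — each takes 1/15.
Deceased: Albert. That 1/15 share is carried to generation 3.
At generation 3 (Martin, Oliver, Harriet) there are 3 shares of (1/15)/3 = 1/45 each.
Living: Martin, Oliver, and Harriet — each takes 1/45.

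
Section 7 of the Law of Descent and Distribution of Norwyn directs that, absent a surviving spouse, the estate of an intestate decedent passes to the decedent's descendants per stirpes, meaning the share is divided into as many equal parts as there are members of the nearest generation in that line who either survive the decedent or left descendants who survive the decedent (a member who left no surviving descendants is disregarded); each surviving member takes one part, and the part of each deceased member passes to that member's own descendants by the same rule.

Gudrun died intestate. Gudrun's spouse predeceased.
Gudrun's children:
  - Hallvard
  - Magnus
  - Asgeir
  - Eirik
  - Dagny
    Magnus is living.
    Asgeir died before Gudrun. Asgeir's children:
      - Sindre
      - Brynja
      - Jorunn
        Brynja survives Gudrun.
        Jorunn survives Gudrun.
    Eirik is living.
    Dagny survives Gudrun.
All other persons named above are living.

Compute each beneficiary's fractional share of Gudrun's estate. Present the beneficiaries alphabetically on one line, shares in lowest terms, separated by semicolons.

There is no surviving spouse, so the entire estate passes to Gudrun's descendants per stirpes.
The estate is divided into 5 equal shares of 1/5 among Hallvard, Magnus, Asgeir, Eirik, Dagny.
Hallvard is living and takes 1/5.
Magnus is living and takes 1/5.
Asgeir predeceased; the 1/5 allotted to Asgeir's branch passes to Asgeir's issue by representation.
The 1/5 is divided into 3 equal shares of 1/15 among Sindre, Brynja, Jorunn.
Sindre is living and takes 1/15.
Brynja is living and takes 1/15.
Jorunn is living and takes 1/15.
Eirik is living and takes 1/5.
Dagny is living and takes 1/5.

Brynja 1/15; Dagny 1/5; Eirik 1/5; Hallvard 1/5; Jorunn 1/15; Magnus 1/5; Sindre 1/15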